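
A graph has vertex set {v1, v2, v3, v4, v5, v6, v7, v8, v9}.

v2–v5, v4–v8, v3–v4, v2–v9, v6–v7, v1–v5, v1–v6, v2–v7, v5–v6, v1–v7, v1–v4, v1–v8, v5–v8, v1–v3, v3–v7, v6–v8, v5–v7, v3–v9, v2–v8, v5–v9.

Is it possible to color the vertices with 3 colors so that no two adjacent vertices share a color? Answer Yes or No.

v1, v5, v6, v8 are pairwise adjacent (a clique of size 4), so at least 4 colors are needed.
So 3 colors are not enough.

No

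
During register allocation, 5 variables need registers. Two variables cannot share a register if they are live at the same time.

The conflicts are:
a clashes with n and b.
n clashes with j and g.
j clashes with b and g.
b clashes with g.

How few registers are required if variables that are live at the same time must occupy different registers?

3

n, j, g all conflict with each other, so at least 3 registers are needed.
3 registers suffice: register 1 → {a, j}; register 2 → {g}; register 3 → {n, b}. No two conflicting variables share a register.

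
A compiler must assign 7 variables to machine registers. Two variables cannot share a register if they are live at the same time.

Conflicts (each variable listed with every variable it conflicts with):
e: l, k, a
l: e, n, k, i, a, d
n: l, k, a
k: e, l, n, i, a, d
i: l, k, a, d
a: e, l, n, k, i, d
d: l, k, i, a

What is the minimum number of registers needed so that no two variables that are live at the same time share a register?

l, k, i, a, d pairwise conflict, so at least 5 registers are needed.
A valid assignment using 5 registers: e=4, l=2, n=4, k=1, i=4, a=3, d=5. Every pair that conflicts lands in different registers.

5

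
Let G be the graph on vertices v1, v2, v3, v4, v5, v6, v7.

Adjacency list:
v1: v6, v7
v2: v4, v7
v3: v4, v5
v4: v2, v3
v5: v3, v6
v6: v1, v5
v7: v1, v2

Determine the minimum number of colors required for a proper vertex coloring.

The cycle v5-v6-v1-v7-v2-v4-v3-v5 has odd length 7, so it cannot be 2-colored; at least 3 colors are needed.
One proper 3-coloring: v1=B, v2=B, v3=B, v4=R, v5=G, v6=R, v7=R. Every edge joins two different colors.

3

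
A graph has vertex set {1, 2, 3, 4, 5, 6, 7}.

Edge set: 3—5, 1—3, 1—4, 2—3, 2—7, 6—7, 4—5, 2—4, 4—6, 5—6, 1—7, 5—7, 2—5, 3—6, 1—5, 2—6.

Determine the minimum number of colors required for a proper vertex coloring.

4

2, 4, 5, 6 form a clique, so at least 4 colors are needed.
4 colors suffice: color red → {5}; color blue → {1, 6}; color green → {2}; color yellow → {3, 4, 7}. Every edge joins two different colors.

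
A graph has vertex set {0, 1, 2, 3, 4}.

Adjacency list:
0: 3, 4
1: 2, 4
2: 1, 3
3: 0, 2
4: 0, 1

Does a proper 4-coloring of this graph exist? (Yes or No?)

Yes

The chromatic number is 3. The cycle 2-1-4-0-3-2 has odd length 5, so it cannot be 2-colored; at least 3 colors are needed.
One proper 3-coloring: 0=blue, 1=blue, 2=green, 3=red, 4=red.
Since 4 ≥ 3, a proper 4-coloring certainly exists.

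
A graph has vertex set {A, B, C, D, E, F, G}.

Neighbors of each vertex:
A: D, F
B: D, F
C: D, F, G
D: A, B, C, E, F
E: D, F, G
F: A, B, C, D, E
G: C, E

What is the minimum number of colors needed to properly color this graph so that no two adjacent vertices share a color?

3

A, D, F are pairwise adjacent, so at least 3 colors are needed.
3 colors suffice: A=3, B=3, C=3, D=1, E=3, F=2, G=1. Every edge joins two different colors.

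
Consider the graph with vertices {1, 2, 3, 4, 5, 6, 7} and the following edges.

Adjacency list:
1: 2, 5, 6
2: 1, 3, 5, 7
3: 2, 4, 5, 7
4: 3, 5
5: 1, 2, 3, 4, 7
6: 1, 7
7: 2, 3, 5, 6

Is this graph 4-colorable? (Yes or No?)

The chromatic number is 4. 2, 3, 5, 7 form a clique, so at least 4 colors are needed.
4 colors suffice: color a → {5, 6}; color b → {2, 4}; color c → {1, 7}; color d → {3}.
That is already a proper 4-coloring.

Yes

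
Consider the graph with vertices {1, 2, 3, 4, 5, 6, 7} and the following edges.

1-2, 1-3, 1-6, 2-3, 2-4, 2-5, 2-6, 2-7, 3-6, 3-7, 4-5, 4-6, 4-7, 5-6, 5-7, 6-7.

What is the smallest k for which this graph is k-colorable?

5

2, 4, 5, 6, 7 form a clique, so at least 5 colors are needed.
A valid assignment using 5 colors: 1=c, 2=a, 3=d, 4=e, 5=d, 6=b, 7=c. Every edge joins two different colors.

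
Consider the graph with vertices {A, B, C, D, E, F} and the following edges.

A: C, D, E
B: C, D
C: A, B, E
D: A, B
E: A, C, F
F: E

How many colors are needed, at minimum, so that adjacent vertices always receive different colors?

A, C, E are mutually adjacent, so at least 3 colors are needed.
A valid assignment using 3 colors: A=3, B=2, C=1, D=1, E=2, F=1. Every edge joins two different colors.

3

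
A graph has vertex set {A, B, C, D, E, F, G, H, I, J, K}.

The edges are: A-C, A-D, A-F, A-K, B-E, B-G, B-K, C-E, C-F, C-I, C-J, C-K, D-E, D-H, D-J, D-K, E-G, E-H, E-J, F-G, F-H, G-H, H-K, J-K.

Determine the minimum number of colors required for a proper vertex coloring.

E, G, H are mutually adjacent, so at least 3 colors are needed.
One proper 3-coloring: A=green, B=green, C=blue, D=blue, E=red, F=red, G=blue, H=green, I=red, J=green, K=red. No two adjacent vertices share a color.

3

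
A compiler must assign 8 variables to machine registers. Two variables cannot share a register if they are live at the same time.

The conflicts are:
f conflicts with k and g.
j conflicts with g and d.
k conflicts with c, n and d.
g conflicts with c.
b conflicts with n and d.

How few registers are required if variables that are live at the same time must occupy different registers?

The cycle g-c-k-d-j-g has odd length 5, so it cannot be 2-colored; at least 3 registers are needed.
3 registers suffice: register 1 → {k, g, b}; register 2 → {f, c, n, d}; register 3 → {j}. No two conflicting variables share a register.

3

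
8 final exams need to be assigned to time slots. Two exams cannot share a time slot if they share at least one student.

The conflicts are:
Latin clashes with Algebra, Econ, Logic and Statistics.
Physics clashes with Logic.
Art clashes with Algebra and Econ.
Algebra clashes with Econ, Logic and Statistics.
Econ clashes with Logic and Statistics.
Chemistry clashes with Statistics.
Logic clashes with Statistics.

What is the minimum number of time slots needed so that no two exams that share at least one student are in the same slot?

Latin, Algebra, Econ, Logic, Statistics pairwise conflict, so at least 5 time slots are needed.
5 time slots suffice: time slot 1 → {Physics, Algebra, Chemistry}; time slot 2 → {Art, Statistics}; time slot 3 → {Logic}; time slot 4 → {Econ}; time slot 5 → {Latin}. No two conflicting exams share a time slot.

5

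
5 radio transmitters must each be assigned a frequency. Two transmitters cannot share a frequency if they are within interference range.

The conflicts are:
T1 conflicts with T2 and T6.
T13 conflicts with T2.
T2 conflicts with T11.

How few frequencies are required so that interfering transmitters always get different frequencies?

T1 and T6 conflict, so at least 2 frequencies are needed.
A valid assignment using 2 frequencies: T1=2, T13=2, T2=1, T6=1, T11=2. Every pair that conflicts lands in different frequencies.

2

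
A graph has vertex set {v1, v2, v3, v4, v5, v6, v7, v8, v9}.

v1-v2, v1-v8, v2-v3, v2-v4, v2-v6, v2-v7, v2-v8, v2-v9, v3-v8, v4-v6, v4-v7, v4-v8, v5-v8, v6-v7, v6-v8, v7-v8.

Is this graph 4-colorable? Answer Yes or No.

v2, v4, v6, v7, v8 are mutually adjacent (a clique of size 5), so at least 5 colors are needed.
So 4 colors are not enough.

No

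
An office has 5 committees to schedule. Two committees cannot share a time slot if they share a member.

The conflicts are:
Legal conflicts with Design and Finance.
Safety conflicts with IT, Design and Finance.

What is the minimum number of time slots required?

Safety and IT conflict, so at least 2 time slots are needed.
2 time slots suffice: Legal=1, Safety=1, IT=2, Design=2, Finance=2. No two conflicting committees share a time slot.

2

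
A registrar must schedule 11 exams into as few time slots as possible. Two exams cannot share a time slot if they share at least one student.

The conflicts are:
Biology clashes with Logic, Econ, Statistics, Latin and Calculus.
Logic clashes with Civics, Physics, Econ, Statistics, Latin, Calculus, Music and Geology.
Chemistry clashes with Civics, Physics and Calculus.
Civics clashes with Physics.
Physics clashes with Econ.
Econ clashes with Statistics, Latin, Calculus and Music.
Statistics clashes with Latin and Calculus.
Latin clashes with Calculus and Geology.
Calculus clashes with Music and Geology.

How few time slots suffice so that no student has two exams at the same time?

6

Biology, Logic, Econ, Statistics, Latin, Calculus pairwise conflict, so at least 6 time slots are needed.
6 time slots suffice: time slot 1 → {Logic, Chemistry}; time slot 2 → {Physics, Calculus}; time slot 3 → {Civics, Econ, Geology}; time slot 4 → {Latin, Music}; time slot 5 → {Biology}; time slot 6 → {Statistics}. No two conflicting exams share a time slot.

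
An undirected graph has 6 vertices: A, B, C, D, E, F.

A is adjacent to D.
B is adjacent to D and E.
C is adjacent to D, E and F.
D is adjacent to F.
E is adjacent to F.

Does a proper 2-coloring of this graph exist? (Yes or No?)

No

C, E, F are mutually adjacent, so at least 3 colors are needed.
So 2 colors are not enough.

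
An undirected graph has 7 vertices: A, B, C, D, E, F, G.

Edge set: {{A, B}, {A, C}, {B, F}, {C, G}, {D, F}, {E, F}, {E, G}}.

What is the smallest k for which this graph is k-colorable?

2

C and G are adjacent, so at least 2 colors are needed.
2 colors suffice: color 1 → {A, F, G}; color 2 → {B, C, D, E}. Every edge joins two different colors.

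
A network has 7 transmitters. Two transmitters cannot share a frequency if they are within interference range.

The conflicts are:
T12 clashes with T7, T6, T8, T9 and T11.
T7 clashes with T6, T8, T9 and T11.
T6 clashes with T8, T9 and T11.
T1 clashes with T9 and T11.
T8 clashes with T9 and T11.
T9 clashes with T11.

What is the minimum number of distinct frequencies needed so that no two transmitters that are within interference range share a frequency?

6

T12, T7, T6, T8, T9, T11 all conflict with each other, so at least 6 frequencies are needed.
6 frequencies suffice: frequency 1 → {T9}; frequency 2 → {T11}; frequency 3 → {T7, T1}; frequency 4 → {T12}; frequency 5 → {T8}; frequency 6 → {T6}. Each listed conflict is separated.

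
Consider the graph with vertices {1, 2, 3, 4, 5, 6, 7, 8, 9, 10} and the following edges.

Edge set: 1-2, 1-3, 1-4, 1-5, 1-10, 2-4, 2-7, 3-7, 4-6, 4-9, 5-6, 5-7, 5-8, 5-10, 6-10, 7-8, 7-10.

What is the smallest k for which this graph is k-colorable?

3

5, 7, 8 are pairwise adjacent, so at least 3 colors are needed.
3 colors suffice: color red → {3, 4, 5}; color blue → {1, 6, 7, 9}; color green → {2, 8, 10}. Every edge joins two different colors.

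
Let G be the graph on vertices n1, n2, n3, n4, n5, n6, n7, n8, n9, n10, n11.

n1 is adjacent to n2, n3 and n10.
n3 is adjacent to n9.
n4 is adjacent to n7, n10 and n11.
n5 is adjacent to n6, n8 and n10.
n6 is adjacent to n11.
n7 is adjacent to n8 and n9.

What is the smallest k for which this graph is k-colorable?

3

The cycle n11-n6-n5-n10-n4-n11 has odd length 5, so it cannot be 2-colored; at least 3 colors are needed.
3 colors suffice: n1=1, n2=2, n3=3, n4=3, n5=1, n6=2, n7=1, n8=2, n9=2, n10=2, n11=1. Each edge has distinct colors on its endpoints.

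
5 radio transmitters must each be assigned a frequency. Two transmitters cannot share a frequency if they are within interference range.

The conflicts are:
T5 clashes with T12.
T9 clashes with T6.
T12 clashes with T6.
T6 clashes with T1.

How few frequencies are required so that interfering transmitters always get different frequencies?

T6 and T1 conflict, so at least 2 frequencies are needed.
2 frequencies suffice: frequency 1 → {T5, T6}; frequency 2 → {T9, T12, T1}. Every pair that conflicts lands in different frequencies.

2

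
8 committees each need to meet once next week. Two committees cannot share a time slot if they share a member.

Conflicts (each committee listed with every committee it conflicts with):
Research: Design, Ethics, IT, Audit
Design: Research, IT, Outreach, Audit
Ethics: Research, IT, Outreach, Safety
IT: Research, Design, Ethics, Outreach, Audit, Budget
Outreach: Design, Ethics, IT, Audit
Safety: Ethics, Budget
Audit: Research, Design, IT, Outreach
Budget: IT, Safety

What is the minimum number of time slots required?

4

Design, IT, Outreach, Audit pairwise conflict, so at least 4 time slots are needed.
Using 4 time slots: Research=4, Design=3, Ethics=2, IT=1, Outreach=4, Safety=1, Audit=2, Budget=2. No two conflicting committees share a time slot.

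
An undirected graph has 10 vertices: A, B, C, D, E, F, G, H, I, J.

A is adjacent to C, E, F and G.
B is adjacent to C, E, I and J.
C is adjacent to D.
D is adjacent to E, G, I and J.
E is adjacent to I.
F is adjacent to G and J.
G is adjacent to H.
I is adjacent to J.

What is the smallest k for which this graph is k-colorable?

3

A, F, G are pairwise adjacent, so at least 3 colors are needed.
3 colors suffice: A=red, B=red, C=blue, D=red, E=blue, F=green, G=blue, H=red, I=green, J=blue. Every edge joins two different colors.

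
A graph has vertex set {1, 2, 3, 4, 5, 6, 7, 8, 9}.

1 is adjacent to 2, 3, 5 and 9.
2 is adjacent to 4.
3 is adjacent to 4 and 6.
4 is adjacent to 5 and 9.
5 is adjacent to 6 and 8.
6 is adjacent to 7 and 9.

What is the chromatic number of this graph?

2

1 and 9 are adjacent, so at least 2 colors are needed.
2 colors suffice: color a → {1, 4, 6, 8}; color b → {2, 3, 5, 7, 9}. No two adjacent vertices share a color.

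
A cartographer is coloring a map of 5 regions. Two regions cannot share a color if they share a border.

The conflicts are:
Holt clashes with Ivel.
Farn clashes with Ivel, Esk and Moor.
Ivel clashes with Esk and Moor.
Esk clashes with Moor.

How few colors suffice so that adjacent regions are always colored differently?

Farn, Ivel, Esk, Moor pairwise conflict, so at least 4 colors are needed.
4 colors suffice: color 1 → {Ivel}; color 2 → {Holt, Esk}; color 3 → {Farn}; color 4 → {Moor}. No two conflicting regions share a color.

4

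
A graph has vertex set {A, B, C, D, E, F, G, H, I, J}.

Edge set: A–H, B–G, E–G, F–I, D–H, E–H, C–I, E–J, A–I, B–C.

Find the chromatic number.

The cycle H-E-G-B-C-I-A-H has odd length 7, so it cannot be 2-colored; at least 3 colors are needed.
3 colors suffice: color 1 → {B, H, I, J}; color 2 → {A, C, D, E, F}; color 3 → {G}. Each edge has distinct colors on its endpoints.

3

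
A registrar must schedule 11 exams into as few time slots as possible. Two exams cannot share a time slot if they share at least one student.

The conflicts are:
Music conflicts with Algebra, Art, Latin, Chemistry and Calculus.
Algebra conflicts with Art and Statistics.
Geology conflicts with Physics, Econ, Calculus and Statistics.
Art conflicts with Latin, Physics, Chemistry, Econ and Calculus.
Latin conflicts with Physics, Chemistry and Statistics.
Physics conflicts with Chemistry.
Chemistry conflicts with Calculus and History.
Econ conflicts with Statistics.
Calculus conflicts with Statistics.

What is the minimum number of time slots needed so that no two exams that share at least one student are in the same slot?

Art, Latin, Physics, Chemistry are mutually in conflict, so at least 4 time slots are needed.
A valid assignment using 4 time slots: Music=4, Algebra=2, Geology=2, Art=1, Latin=3, Physics=4, Chemistry=2, Econ=3, Calculus=3, Statistics=1, History=1. Each listed conflict is separated.

4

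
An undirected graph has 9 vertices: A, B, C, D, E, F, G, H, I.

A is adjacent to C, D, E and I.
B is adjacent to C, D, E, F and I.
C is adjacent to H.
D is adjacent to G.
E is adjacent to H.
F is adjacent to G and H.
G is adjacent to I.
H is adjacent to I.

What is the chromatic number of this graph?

G and I are adjacent, so at least 2 colors are needed.
A valid assignment using 2 colors: A=1, B=1, C=2, D=2, E=2, F=2, G=1, H=1, I=2. Each edge has distinct colors on its endpoints.

2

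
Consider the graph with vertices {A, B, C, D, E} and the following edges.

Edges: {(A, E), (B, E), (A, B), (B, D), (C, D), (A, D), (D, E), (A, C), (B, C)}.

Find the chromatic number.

4

A, B, C, D form a clique, so at least 4 colors are needed.
4 colors suffice: color red → {B}; color blue → {D}; color green → {A}; color yellow → {C, E}. Each edge has distinct colors on its endpoints.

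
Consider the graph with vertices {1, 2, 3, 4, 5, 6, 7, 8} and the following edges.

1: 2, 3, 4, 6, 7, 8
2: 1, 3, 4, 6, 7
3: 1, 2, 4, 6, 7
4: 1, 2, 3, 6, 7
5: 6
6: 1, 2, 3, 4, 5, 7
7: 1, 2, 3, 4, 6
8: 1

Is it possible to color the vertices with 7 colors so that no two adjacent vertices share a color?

The chromatic number is 6. 1, 2, 3, 4, 6, 7 are mutually adjacent (a clique of size 6), so at least 6 colors are needed.
A valid assignment using 6 colors: 1=blue, 2=green, 3=yellow, 4=orange, 5=blue, 6=red, 7=purple, 8=red.
Since 7 ≥ 6, a proper 7-coloring certainly exists.

Yes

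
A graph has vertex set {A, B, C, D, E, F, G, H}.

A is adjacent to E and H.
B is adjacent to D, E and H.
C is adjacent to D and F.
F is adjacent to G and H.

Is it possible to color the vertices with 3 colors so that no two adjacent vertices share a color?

The chromatic number is 3. The cycle F-H-B-D-C-F has odd length 5, so it cannot be 2-colored; at least 3 colors are needed.
3 colors suffice: color 1 → {A, B, F}; color 2 → {C, E, G, H}; color 3 → {D}.
That is already a proper 3-coloring.

Yes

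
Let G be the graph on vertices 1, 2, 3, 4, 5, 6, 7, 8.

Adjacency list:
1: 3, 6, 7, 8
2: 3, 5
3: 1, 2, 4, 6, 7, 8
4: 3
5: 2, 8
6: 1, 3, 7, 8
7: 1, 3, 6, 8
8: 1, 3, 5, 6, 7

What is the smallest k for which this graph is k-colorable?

1, 3, 6, 7, 8 are mutually adjacent (a clique of size 5), so at least 5 colors are needed.
5 colors suffice: 1=yellow, 2=blue, 3=red, 4=blue, 5=red, 6=purple, 7=green, 8=blue. No two adjacent vertices share a color.

5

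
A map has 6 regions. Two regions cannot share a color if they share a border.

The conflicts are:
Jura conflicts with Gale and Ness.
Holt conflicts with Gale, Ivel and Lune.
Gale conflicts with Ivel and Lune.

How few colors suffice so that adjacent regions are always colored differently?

3

Holt, Gale, Lune are mutually in conflict, so at least 3 colors are needed.
3 colors suffice: Jura=2, Holt=2, Gale=1, Ivel=3, Ness=1, Lune=3. No two conflicting regions share a color.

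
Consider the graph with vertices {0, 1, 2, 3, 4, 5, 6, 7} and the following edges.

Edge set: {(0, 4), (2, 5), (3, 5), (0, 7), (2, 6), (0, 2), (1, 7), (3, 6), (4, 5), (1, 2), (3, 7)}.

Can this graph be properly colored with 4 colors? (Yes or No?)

The chromatic number is 3. The cycle 6-3-7-0-2-6 has odd length 5, so it cannot be 2-colored; at least 3 colors are needed.
One proper 3-coloring: 0=b, 1=b, 2=a, 3=c, 4=a, 5=b, 6=b, 7=a.
Since 4 ≥ 3, a proper 4-coloring certainly exists.

Yes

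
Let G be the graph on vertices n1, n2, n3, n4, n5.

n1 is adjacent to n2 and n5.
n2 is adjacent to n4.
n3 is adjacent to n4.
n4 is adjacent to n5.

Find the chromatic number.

n1 and n5 are adjacent, so at least 2 colors are needed.
2 colors suffice: color 1 → {n1, n4}; color 2 → {n2, n3, n5}. Every edge joins two different colors.

2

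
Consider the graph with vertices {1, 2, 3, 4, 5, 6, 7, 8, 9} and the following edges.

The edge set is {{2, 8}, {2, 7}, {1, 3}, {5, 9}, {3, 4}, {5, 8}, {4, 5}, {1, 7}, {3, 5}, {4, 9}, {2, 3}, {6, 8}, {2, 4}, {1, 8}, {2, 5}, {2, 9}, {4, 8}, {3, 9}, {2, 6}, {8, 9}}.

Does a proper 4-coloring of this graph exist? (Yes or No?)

No

2, 3, 4, 5, 9 are mutually adjacent (a clique of size 5), so at least 5 colors are needed.
So 4 colors are not enough.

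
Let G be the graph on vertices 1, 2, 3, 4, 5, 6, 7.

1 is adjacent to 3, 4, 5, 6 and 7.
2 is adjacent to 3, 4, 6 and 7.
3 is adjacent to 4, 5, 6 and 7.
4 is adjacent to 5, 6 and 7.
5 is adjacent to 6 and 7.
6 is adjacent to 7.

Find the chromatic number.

1, 3, 4, 5, 6, 7 are mutually adjacent (a clique of size 6), so at least 6 colors are needed.
6 colors suffice: color red → {3}; color blue → {6}; color green → {7}; color yellow → {4}; color purple → {1, 2}; color orange → {5}. No two adjacent vertices share a color.

6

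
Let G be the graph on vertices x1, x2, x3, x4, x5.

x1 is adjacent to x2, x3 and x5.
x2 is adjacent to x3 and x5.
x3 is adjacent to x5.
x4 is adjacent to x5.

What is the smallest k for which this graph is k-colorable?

4

x1, x2, x3, x5 form a clique, so at least 4 colors are needed.
4 colors suffice: color R → {x5}; color B → {x2, x4}; color G → {x1}; color Y → {x3}. Every edge joins two different colors.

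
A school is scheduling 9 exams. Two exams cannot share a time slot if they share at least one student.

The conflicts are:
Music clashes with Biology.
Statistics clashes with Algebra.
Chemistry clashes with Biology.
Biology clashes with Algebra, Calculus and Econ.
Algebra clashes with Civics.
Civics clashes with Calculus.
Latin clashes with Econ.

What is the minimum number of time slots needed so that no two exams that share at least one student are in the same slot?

2

Music and Biology conflict, so at least 2 time slots are needed.
2 time slots suffice: time slot 1 → {Statistics, Biology, Civics, Latin}; time slot 2 → {Music, Chemistry, Algebra, Calculus, Econ}. Every pair that conflicts lands in different time slots.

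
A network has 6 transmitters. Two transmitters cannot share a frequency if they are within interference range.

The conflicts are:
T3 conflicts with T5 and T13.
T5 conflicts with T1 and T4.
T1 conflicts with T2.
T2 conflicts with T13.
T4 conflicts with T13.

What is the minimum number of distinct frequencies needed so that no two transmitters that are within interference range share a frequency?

The cycle T4-T5-T1-T2-T13-T4 has odd length 5, so it cannot be 2-colored; at least 3 frequencies are needed.
3 frequencies suffice: T3=2, T5=1, T1=2, T2=3, T4=2, T13=1. Every pair that conflicts lands in different frequencies.

3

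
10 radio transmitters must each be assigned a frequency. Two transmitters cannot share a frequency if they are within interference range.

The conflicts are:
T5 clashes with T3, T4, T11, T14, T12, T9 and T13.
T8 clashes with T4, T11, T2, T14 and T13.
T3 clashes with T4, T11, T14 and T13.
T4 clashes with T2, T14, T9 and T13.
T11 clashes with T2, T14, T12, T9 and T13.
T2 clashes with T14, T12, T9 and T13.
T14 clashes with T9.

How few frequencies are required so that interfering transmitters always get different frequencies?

4

T8, T4, T2, T14 pairwise conflict, so at least 4 frequencies are needed.
A valid assignment using 4 frequencies: T5=2, T8=4, T3=4, T4=1, T11=1, T2=2, T14=3, T12=3, T9=4, T13=3. Every pair that conflicts lands in different frequencies.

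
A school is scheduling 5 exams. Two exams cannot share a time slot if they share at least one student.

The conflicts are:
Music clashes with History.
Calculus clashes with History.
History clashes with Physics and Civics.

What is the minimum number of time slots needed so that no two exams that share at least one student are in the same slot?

2

History and Physics conflict, so at least 2 time slots are needed.
2 time slots suffice: time slot 1 → {History}; time slot 2 → {Music, Calculus, Physics, Civics}. Each listed conflict is separated.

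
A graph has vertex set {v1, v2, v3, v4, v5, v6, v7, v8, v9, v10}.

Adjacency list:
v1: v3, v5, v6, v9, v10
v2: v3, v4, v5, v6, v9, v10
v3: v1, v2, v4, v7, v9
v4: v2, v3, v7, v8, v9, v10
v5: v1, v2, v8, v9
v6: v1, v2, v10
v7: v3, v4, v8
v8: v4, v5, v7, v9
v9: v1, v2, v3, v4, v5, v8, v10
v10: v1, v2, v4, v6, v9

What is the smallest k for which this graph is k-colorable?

v2, v4, v9, v10 are mutually adjacent (a clique of size 4), so at least 4 colors are needed.
4 colors suffice: color 1 → {v6, v7, v9}; color 2 → {v1, v4}; color 3 → {v2, v8}; color 4 → {v3, v5, v10}. Every edge joins two different colors.

4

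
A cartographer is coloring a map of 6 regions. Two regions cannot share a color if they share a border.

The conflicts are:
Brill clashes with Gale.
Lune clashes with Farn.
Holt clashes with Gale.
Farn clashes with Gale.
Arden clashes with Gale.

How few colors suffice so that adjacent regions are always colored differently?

2

Lune and Farn conflict, so at least 2 colors are needed.
2 colors suffice: color 1 → {Lune, Gale}; color 2 → {Brill, Holt, Farn, Arden}. Every pair that conflicts lands in different colors.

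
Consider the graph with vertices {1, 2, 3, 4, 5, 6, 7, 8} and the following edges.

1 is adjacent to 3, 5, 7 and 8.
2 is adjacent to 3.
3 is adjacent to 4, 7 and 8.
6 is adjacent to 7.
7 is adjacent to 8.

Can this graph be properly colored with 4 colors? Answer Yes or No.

Yes

The chromatic number is 4. 1, 3, 7, 8 are pairwise adjacent (a clique of size 4), so at least 4 colors are needed.
4 colors suffice: color a → {3, 5, 6}; color b → {1, 2, 4}; color c → {7}; color d → {8}.
That is already a proper 4-coloring.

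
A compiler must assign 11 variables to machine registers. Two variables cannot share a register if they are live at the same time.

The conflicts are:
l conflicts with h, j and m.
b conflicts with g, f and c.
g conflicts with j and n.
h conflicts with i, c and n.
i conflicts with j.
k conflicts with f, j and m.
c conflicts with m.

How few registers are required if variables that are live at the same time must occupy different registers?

The cycle n-h-l-j-g-n has odd length 5, so it cannot be 2-colored; at least 3 registers are needed.
3 registers suffice: l=2, b=1, g=2, h=1, i=2, k=2, f=3, c=2, j=1, n=3, m=1. Each listed conflict is separated.

3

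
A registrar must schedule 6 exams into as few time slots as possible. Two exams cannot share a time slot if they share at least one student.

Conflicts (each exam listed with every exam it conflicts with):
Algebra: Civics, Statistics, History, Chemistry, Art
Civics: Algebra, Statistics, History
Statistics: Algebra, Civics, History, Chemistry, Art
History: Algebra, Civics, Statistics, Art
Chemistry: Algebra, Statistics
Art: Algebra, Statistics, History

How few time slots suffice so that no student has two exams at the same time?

Algebra, Civics, Statistics, History all conflict with each other, so at least 4 time slots are needed.
4 time slots suffice: Algebra=1, Civics=4, Statistics=2, History=3, Chemistry=3, Art=4. No two conflicting exams share a time slot.

4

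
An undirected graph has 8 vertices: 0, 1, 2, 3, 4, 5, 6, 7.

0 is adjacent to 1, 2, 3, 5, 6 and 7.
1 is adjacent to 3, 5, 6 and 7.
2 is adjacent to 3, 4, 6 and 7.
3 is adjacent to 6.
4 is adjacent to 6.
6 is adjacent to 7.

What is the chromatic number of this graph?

0, 2, 6, 7 form a clique, so at least 4 colors are needed.
One proper 4-coloring: 0=blue, 1=green, 2=green, 3=yellow, 4=blue, 5=red, 6=red, 7=yellow. Each edge has distinct colors on its endpoints.

4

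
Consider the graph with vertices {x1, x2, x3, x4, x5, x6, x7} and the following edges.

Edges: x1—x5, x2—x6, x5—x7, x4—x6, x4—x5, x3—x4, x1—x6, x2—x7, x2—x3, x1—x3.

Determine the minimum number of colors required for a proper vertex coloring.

The cycle x2-x7-x5-x4-x3-x2 has odd length 5, so it cannot be 2-colored; at least 3 colors are needed.
A valid assignment using 3 colors: x1=2, x2=2, x3=1, x4=2, x5=1, x6=1, x7=3. Every edge joins two different colors.

3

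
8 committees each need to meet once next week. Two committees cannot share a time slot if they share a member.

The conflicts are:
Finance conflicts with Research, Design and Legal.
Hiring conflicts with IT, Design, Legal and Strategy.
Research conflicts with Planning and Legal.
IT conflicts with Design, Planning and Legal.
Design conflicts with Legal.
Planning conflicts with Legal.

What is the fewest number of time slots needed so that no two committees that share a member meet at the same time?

4

Hiring, IT, Design, Legal all conflict with each other, so at least 4 time slots are needed.
4 time slots suffice: time slot 1 → {Legal, Strategy}; time slot 2 → {Finance, Hiring, Planning}; time slot 3 → {Research, IT}; time slot 4 → {Design}. Each listed conflict is separated.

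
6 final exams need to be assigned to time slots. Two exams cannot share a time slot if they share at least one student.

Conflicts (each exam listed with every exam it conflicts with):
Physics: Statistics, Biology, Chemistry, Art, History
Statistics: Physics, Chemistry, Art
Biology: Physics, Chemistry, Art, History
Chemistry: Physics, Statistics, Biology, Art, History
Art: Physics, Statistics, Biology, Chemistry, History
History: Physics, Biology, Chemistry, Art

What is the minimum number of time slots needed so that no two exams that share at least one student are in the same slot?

5

Physics, Biology, Chemistry, Art, History are mutually in conflict, so at least 5 time slots are needed.
5 time slots suffice: time slot 1 → {Physics}; time slot 2 → {Chemistry}; time slot 3 → {Art}; time slot 4 → {Statistics, History}; time slot 5 → {Biology}. Every pair that conflicts lands in different time slots.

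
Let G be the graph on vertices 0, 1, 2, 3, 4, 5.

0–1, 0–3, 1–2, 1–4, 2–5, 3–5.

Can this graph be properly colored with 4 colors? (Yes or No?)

Yes

The chromatic number is 3. The cycle 3-0-1-2-5-3 has odd length 5, so it cannot be 2-colored; at least 3 colors are needed.
3 colors suffice: color a → {1, 3}; color b → {0, 4, 5}; color c → {2}.
Since 4 ≥ 3, a proper 4-coloring certainly exists.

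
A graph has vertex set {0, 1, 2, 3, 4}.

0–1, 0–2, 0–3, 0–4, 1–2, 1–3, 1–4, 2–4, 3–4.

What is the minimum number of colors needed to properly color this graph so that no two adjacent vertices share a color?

0, 1, 3, 4 form a clique, so at least 4 colors are needed.
4 colors suffice: color red → {1}; color blue → {0}; color green → {4}; color yellow → {2, 3}. Every edge joins two different colors.

4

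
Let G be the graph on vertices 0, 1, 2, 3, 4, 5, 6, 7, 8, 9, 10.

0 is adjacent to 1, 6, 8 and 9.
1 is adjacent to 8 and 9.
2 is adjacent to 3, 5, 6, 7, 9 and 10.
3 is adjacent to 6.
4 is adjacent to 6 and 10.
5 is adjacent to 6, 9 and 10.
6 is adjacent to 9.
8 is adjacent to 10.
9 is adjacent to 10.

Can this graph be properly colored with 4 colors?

Yes

The chromatic number is 4. 2, 5, 6, 9 are mutually adjacent (a clique of size 4), so at least 4 colors are needed.
4 colors suffice: 0=green, 1=red, 2=green, 3=blue, 4=blue, 5=yellow, 6=red, 7=red, 8=blue, 9=blue, 10=red.
That is already a proper 4-coloring.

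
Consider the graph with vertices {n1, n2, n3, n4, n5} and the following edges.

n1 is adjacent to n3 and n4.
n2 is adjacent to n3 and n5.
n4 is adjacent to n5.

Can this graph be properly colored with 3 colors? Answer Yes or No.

The chromatic number is 3. The cycle n3-n1-n4-n5-n2-n3 has odd length 5, so it cannot be 2-colored; at least 3 colors are needed.
3 colors suffice: n1=2, n2=2, n3=1, n4=1, n5=3.
That is already a proper 3-coloring.

Yes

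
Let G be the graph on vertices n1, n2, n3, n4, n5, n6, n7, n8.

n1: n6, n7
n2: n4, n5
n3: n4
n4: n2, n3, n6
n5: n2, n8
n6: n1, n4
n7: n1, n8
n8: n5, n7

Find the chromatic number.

The cycle n4-n6-n1-n7-n8-n5-n2-n4 has odd length 7, so it cannot be 2-colored; at least 3 colors are needed.
A valid assignment using 3 colors: n1=2, n2=2, n3=2, n4=1, n5=1, n6=3, n7=1, n8=2. Every edge joins two different colors.

3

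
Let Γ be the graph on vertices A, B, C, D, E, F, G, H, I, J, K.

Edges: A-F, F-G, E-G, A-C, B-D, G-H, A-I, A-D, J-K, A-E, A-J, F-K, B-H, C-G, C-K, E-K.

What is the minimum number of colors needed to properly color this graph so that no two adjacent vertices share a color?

E and G are adjacent, so at least 2 colors are needed.
A valid assignment using 2 colors: A=red, B=red, C=blue, D=blue, E=blue, F=blue, G=red, H=blue, I=blue, J=blue, K=red. Every edge joins two different colors.

2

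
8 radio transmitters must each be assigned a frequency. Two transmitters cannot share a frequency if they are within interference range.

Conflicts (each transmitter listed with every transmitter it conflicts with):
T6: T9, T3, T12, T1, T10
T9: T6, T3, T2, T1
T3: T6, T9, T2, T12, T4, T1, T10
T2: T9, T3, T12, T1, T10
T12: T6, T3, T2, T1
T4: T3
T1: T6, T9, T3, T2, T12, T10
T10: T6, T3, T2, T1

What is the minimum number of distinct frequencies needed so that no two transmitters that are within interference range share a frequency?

4

T3, T2, T12, T1 are mutually in conflict, so at least 4 frequencies are needed.
A valid assignment using 4 frequencies: T6=3, T9=4, T3=1, T2=3, T12=4, T4=2, T1=2, T10=4. Each listed conflict is separated.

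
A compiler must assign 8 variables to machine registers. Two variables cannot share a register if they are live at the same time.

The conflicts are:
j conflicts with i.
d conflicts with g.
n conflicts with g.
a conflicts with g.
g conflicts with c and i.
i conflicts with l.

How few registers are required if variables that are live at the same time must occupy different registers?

a and g conflict, so at least 2 registers are needed.
2 registers suffice: register 1 → {j, g, l}; register 2 → {d, n, a, c, i}. Every pair that conflicts lands in different registers.

2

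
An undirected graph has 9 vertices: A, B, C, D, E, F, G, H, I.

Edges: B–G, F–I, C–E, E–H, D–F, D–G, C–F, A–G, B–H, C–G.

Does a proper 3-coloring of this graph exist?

Yes

The chromatic number is 3. The cycle B-H-E-C-G-B has odd length 5, so it cannot be 2-colored; at least 3 colors are needed.
3 colors suffice: A=2, B=3, C=2, D=2, E=1, F=1, G=1, H=2, I=2.
That is already a proper 3-coloring.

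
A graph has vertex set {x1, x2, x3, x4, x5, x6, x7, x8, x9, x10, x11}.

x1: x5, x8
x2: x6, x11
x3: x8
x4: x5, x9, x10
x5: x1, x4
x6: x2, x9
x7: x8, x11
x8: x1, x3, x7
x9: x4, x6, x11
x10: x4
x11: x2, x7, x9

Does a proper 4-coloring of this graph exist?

Yes

The chromatic number is 3. The cycle x8-x7-x11-x9-x4-x5-x1-x8 has odd length 7, so it cannot be 2-colored; at least 3 colors are needed.
One proper 3-coloring: x1=2, x2=1, x3=2, x4=2, x5=1, x6=2, x7=3, x8=1, x9=1, x10=1, x11=2.
Since 4 ≥ 3, a proper 4-coloring certainly exists.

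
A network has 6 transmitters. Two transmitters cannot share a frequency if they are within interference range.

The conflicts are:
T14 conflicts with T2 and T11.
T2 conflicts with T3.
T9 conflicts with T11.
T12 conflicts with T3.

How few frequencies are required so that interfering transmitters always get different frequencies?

2

T12 and T3 conflict, so at least 2 frequencies are needed.
A valid assignment using 2 frequencies: T14=1, T2=2, T9=1, T12=2, T11=2, T3=1. Every pair that conflicts lands in different frequencies.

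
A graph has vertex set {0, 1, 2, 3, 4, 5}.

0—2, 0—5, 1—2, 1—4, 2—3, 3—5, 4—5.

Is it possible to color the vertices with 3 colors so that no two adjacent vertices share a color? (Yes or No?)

Yes

The chromatic number is 3. The cycle 4-5-0-2-1-4 has odd length 5, so it cannot be 2-colored; at least 3 colors are needed.
A valid assignment using 3 colors: 0=blue, 1=green, 2=red, 3=blue, 4=blue, 5=red.
That is already a proper 3-coloring.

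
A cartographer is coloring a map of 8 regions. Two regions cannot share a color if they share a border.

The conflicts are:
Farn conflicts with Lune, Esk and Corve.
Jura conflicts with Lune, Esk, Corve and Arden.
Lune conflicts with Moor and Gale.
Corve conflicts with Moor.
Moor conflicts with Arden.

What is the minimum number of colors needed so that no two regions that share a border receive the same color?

Farn and Lune conflict, so at least 2 colors are needed.
2 colors suffice: Farn=2, Jura=2, Lune=1, Esk=1, Corve=1, Moor=2, Gale=2, Arden=1. Each listed conflict is separated.

2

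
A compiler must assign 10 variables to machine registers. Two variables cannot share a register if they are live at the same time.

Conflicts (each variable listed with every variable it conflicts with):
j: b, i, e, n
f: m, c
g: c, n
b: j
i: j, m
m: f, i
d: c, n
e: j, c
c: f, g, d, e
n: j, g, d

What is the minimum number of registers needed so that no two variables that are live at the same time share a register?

The cycle j-n-g-c-e-j has odd length 5, so it cannot be 2-colored; at least 3 registers are needed.
Using 3 registers: j=1, f=2, g=3, b=2, i=2, m=1, d=3, e=2, c=1, n=2. Each listed conflict is separated.

3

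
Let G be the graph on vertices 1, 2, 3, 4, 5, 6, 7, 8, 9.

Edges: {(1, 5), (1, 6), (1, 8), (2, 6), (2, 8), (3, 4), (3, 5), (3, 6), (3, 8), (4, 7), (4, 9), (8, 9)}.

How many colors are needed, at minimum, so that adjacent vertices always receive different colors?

2

2 and 6 are adjacent, so at least 2 colors are needed.
One proper 2-coloring: 1=red, 2=red, 3=red, 4=blue, 5=blue, 6=blue, 7=red, 8=blue, 9=red. Each edge has distinct colors on its endpoints.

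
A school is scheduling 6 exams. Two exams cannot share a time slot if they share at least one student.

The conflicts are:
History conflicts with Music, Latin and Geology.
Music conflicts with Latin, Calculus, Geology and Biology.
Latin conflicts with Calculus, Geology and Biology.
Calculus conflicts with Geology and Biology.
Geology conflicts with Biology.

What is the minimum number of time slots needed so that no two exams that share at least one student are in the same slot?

Music, Latin, Calculus, Geology, Biology pairwise conflict, so at least 5 time slots are needed.
5 time slots suffice: time slot 1 → {Latin}; time slot 2 → {Geology}; time slot 3 → {Music}; time slot 4 → {History, Biology}; time slot 5 → {Calculus}. Every pair that conflicts lands in different time slots.

5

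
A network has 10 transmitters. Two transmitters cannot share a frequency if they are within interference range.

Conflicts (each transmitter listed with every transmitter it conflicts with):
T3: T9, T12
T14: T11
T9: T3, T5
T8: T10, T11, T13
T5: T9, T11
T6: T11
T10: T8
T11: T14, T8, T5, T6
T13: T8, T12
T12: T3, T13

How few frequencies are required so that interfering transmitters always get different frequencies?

The cycle T13-T8-T11-T5-T9-T3-T12-T13 has odd length 7, so it cannot be 2-colored; at least 3 frequencies are needed.
3 frequencies suffice: T3=2, T14=2, T9=1, T8=2, T5=2, T6=2, T10=1, T11=1, T13=3, T12=1. No two conflicting transmitters share a frequency.

3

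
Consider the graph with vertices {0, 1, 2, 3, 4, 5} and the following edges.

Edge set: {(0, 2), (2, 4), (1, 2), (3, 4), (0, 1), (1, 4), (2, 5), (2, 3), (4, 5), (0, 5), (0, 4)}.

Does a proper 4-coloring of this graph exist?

The chromatic number is 4. 0, 1, 2, 4 are pairwise adjacent (a clique of size 4), so at least 4 colors are needed.
4 colors suffice: color red → {4}; color blue → {2}; color green → {0, 3}; color yellow → {1, 5}.
That is already a proper 4-coloring.

Yes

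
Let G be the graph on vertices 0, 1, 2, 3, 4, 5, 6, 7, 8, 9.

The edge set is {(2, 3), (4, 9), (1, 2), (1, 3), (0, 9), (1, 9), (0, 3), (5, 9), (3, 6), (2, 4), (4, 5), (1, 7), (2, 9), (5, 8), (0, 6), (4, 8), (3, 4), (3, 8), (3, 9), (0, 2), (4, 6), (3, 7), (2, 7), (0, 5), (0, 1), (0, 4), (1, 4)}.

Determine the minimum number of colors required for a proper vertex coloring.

0, 1, 2, 3, 4, 9 are mutually adjacent (a clique of size 6), so at least 6 colors are needed.
6 colors suffice: color a → {4, 7}; color b → {3, 5}; color c → {0, 8}; color d → {6, 9}; color e → {2}; color f → {1}. Each edge has distinct colors on its endpoints.

6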